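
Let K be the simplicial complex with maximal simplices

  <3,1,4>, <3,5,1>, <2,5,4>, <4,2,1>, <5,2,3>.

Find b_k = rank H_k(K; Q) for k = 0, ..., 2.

Order the vertices as 1 < 2 < 3 < 4 < 5. Listing each simplex with vertices in this order, K has dimension 2 with simplices:

  0-simplices (5): [1], [2], [3], [4], [5]
  1-simplices (10): [1,2], [1,3], [1,4], [1,5], [2,3], [2,4], [2,5], [3,4], [3,5], [4,5]
  2-simplices (5): [1,2,4], [1,3,4], [1,3,5], [2,3,5], [2,4,5]

so the chain groups are C_0 ≅ Z^5, C_1 ≅ Z^10, C_2 ≅ Z^5.

Boundary ∂_1: C_1 → C_0 is given by ∂[p,q] = [q] − [p].
As a 5×10 matrix over Z this has rank 4, with invariant factors (1,1,1,1).

The boundary map ∂_2: C_2 → C_1 acts by ∂[p,q,r] = [q,r] − [p,r] + [p,q]. For instance
  ∂[1,3,4] = [3,4] − [1,4] + [1,3],
  ∂[1,2,4] = [2,4] − [1,4] + [1,2].
The resulting 10×5 matrix has rank 5, and its Smith normal form has invariant factors (1,1,1,1,1).

From H_k ≅ ker(∂_k) / im(∂_{k+1}) we obtain:

  H_0: rank C_0 − rank ∂_1 = 5 − 4 = 1, and the invariant factors of ∂_1 are all 1, so H_0 = Z.
  H_1: rank ker ∂_1 − rank ∂_2 = (10 − 4) − 5 = 1, and the invariant factors of ∂_2 are all 1, so H_1 = Z.
  H_2: rank ker ∂_2 − rank ∂_3 = (5 − 5) − 0 = 0, and there is no ∂_3, so H_2 = 0.

(K is a triangulation of the Möbius band.)

Hence the Betti numbers are b_0 = 1, b_1 = 1, b_2 = 0.

b_0 = 1, b_1 = 1, b_2 = 0.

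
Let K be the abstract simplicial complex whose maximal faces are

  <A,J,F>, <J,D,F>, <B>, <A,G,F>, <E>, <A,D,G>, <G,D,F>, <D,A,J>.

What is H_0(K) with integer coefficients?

H_0 ≅ Z^3.

We work with the vertex ordering A < B < D < E < F < G < J. The simplices of K, each written with vertices in increasing order, are:

  0-simplices (7): A, B, D, E, F, G, J
  1-simplices (9): AD, AF, AG, AJ, DF, DG, DJ, FG, FJ
  2-simplices (6): ADG, ADJ, AFG, AFJ, DFG, DFJ

so the chain groups are C_0 ≅ Z^7, C_1 ≅ Z^9, C_2 ≅ Z^6.

Boundary ∂_1: C_1 → C_0 is given by ∂[p,q] = [q] − [p]. For instance
  ∂DF = F − D.
The resulting 7×9 matrix has rank 4, and its Smith normal form has invariant factors (1,1,1,1).

The boundary map ∂_2: C_2 → C_1 maps a triangle to the signed sum of its edges. For instance
  ∂AFG = FG − AG + AF,
  ∂ADG = DG − AG + AD.
As a 9×6 matrix over Z this has rank 5, with invariant factors (1,1,1,1,1).

Computing H_k = (kernel of ∂_k) / (image of ∂_{k+1}):

  H_0: rank C_0 − rank ∂_1 = 7 − 4 = 3, and the invariant factors of ∂_1 are all 1, so H_0 = Z^3.

(K is a triangulation of the disjoint union of the 2-sphere S^2 and a set of 2 points.)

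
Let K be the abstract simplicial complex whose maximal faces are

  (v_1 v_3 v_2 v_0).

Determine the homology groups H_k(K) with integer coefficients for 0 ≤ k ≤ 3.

Order the vertices as v_0 < v_1 < v_2 < v_3. Listing each simplex with vertices in this order, K has dimension 3 with simplices:

  0-simplices (4): [v_0], [v_1], [v_2], [v_3]
  1-simplices (6): [v_0,v_1], [v_0,v_2], [v_0,v_3], [v_1,v_2], [v_1,v_3], [v_2,v_3]
  2-simplices (4): [v_0,v_1,v_2], [v_0,v_1,v_3], [v_0,v_2,v_3], [v_1,v_2,v_3]
  3-simplices (1): [v_0,v_1,v_2,v_3]

so the chain groups are C_0 ≅ Z^4, C_1 ≅ Z^6, C_2 ≅ Z^4, C_3 ≅ Z^1.

∂_1: C_1 → C_0 maps an edge to its endpoints' difference, ∂[p,q] = q − p. For instance
  ∂[v_0,v_2] = [v_2] − [v_0].
The resulting 4×6 matrix has rank 3, and its Smith normal form has invariant factors (1,1,1).

The boundary map ∂_2: C_2 → C_1 sends each 2-simplex [p,q,r] to [q,r] − [p,r] + [p,q]. For instance
  ∂[v_0,v_1,v_2] = [v_1,v_2] − [v_0,v_2] + [v_0,v_1],
  ∂[v_1,v_2,v_3] = [v_2,v_3] − [v_1,v_3] + [v_1,v_2].
As a 6×4 matrix over Z this has rank 3, with invariant factors (1,1,1).

The boundary map ∂_3: C_3 → C_2 sends each 3-simplex σ to the alternating sum Σ_i (−1)^i (σ with its i-th vertex removed). For instance
  ∂[v_0,v_1,v_2,v_3] = [v_1,v_2,v_3] − [v_0,v_2,v_3] + [v_0,v_1,v_3] − [v_0,v_1,v_2].
The 4×1 boundary matrix has rank 1 and Smith normal form diag(1).

Computing H_k = (kernel of ∂_k) / (image of ∂_{k+1}):

  H_0: rank C_0 − rank ∂_1 = 4 − 3 = 1, and the invariant factors of ∂_1 are all 1, so H_0 ≅ Z.
  H_1: rank ker ∂_1 − rank ∂_2 = (6 − 3) − 3 = 0, and the invariant factors of ∂_2 are all 1, so H_1 ≅ 0.
  H_2: rank ker ∂_2 − rank ∂_3 = (4 − 3) − 1 = 0, and the invariant factors of ∂_3 are all 1, so H_2 ≅ 0.
  H_3: rank ker ∂_3 − rank ∂_4 = (1 − 1) − 0 = 0, and there is no ∂_4, so H_3 ≅ 0.

H_0 = Z,  H_1 = 0,  H_2 = 0,  H_3 = 0.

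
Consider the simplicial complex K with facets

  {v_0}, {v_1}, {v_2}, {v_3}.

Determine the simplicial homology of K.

H_0 = Z^4.

Order the vertices as v_0 < v_1 < v_2 < v_3. Listing each simplex with vertices in this order, K has dimension 0 with simplices:

  0-simplices (4): [v_0], [v_1], [v_2], [v_3]

Hence C_0 ≅ Z^4.

From H_k ≅ ker(∂_k) / im(∂_{k+1}) we obtain:

  H_0: rank C_0 − rank ∂_1 = 4 − 0 = 4, and there is no ∂_1, so H_0 ≅ Z^4.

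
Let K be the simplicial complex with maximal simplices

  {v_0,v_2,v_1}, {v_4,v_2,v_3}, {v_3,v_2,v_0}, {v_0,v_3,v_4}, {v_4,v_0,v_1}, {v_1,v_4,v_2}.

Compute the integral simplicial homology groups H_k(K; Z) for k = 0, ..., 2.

H_0 = Z,  H_1 = 0,  H_2 = Z.

Fix the vertex order v_0 < v_1 < v_2 < v_3 < v_4 and write every simplex with vertices in increasing order. Then dim K = 2 and the simplices of K are:

  0-simplices (5): [v_0], [v_1], [v_2], [v_3], [v_4]
  1-simplices (9): [v_0,v_1], [v_0,v_2], [v_0,v_3], [v_0,v_4], [v_1,v_2], [v_1,v_4], [v_2,v_3], [v_2,v_4], [v_3,v_4]
  2-simplices (6): [v_0,v_1,v_2], [v_0,v_1,v_4], [v_0,v_2,v_3], [v_0,v_3,v_4], [v_1,v_2,v_4], [v_2,v_3,v_4]

giving chain groups C_0 ≅ Z^5, C_1 ≅ Z^9, C_2 ≅ Z^6.

∂_1: C_1 → C_0 maps an edge to its endpoints' difference, ∂[p,q] = q − p.
The resulting 5×9 matrix has rank 4, and its Smith normal form has invariant factors (1,1,1,1).

The boundary map ∂_2: C_2 → C_1 sends each 2-simplex [p,q,r] to [q,r] − [p,r] + [p,q]. For instance
  ∂[v_0,v_2,v_3] = [v_2,v_3] − [v_0,v_3] + [v_0,v_2],
  ∂[v_0,v_1,v_2] = [v_1,v_2] − [v_0,v_2] + [v_0,v_1].
The 9×6 boundary matrix has rank 5 and Smith normal form diag(1,1,1,1,1).

From H_k ≅ ker(∂_k) / im(∂_{k+1}) we obtain:

  H_0: rank C_0 − rank ∂_1 = 5 − 4 = 1, and the invariant factors of ∂_1 are all 1, so H_0 = Z.
  H_1: rank ker ∂_1 − rank ∂_2 = (9 − 4) − 5 = 0, and the invariant factors of ∂_2 are all 1, so H_1 = 0.
  H_2: rank ker ∂_2 − rank ∂_3 = (6 − 5) − 0 = 1, and there is no ∂_3, so H_2 = Z.

As a check, the Euler characteristic is 5 − 9 + 6 = 2, which agrees with 1 − 0 + 1 = 2.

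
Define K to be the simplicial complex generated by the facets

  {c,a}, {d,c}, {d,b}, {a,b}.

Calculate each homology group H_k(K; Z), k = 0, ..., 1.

Take the total order a < b < c < d on the vertex set. Then K (dimension 1) consists of the simplices:

  0-simplices (4): a, b, c, d
  1-simplices (4): ab, ac, bd, cd

so the chain groups are C_0 ≅ Z^4, C_1 ≅ Z^4.

∂_1: C_1 → C_0 is given by ∂[p,q] = [q] − [p]. For instance
  ∂bd = d − b.
The 4×4 boundary matrix has rank 3 and Smith normal form diag(1,1,1).

Reading off H_k = ker ∂_k / im ∂_{k+1}:

  H_0: rank C_0 − rank ∂_1 = 4 − 3 = 1, and the invariant factors of ∂_1 are all 1, so H_0 = Z.
  H_1: rank ker ∂_1 − rank ∂_2 = (4 − 3) − 0 = 1, and there is no ∂_2, so H_1 = Z.

(K is a triangulation of the circle S^1.)

H_0 ≅ Z,  H_1 ≅ Z.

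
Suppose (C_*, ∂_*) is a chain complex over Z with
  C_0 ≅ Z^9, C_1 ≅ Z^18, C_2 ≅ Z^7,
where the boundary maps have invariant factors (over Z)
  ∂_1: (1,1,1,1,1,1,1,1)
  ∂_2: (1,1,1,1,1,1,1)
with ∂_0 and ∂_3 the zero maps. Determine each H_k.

H_0 ≅ Z,  H_1 ≅ Z^3,  H_2 = 0.

H_0: b_0 = 9 − 0 − 8 = 1; torsion from ∂_1 factors > 1: none. So H_0 ≅ Z.
H_1: b_1 = 18 − 8 − 7 = 3; torsion from ∂_2 factors > 1: none. So H_1 ≅ Z^3.
H_2: b_2 = 7 − 7 − 0 = 0; torsion from ∂_3 factors > 1: none. So H_2 ≅ 0.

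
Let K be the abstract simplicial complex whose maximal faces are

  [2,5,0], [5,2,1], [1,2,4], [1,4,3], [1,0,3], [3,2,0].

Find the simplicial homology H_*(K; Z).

H_0 ≅ Z,  H_1 ≅ Z,  H_2 = 0.

Take the total order 0 < 1 < 2 < 3 < 4 < 5 on the vertex set. Then K (dimension 2) consists of the simplices:

  0-simplices (6): [0], [1], [2], [3], [4], [5]
  1-simplices (12): [0,1], [0,2], [0,3], [0,5], [1,2], [1,3], [1,4], [1,5], [2,3], [2,4], [2,5], [3,4]
  2-simplices (6): [0,1,3], [0,2,3], [0,2,5], [1,2,4], [1,2,5], [1,3,4]

giving chain groups C_0 ≅ Z^6, C_1 ≅ Z^12, C_2 ≅ Z^6.

∂_1: C_1 → C_0 sends each edge [p,q] (with p < q) to q − p. For instance
  ∂[0,3] = [3] − [0].
As a 6×12 matrix over Z this has rank 5, with invariant factors (1,1,1,1,1).

The boundary map ∂_2: C_2 → C_1 acts by ∂[p,q,r] = [q,r] − [p,r] + [p,q]. For instance
  ∂[0,2,5] = [2,5] − [0,5] + [0,2],
  ∂[0,2,3] = [2,3] − [0,3] + [0,2].
The 12×6 boundary matrix has rank 6 and Smith normal form diag(1,1,1,1,1,1).

Computing H_k = (kernel of ∂_k) / (image of ∂_{k+1}):

  H_0: rank C_0 − rank ∂_1 = 6 − 5 = 1, and the invariant factors of ∂_1 are all 1, so H_0 ≅ Z.
  H_1: rank ker ∂_1 − rank ∂_2 = (12 − 5) − 6 = 1, and the invariant factors of ∂_2 are all 1, so H_1 ≅ Z.
  H_2: rank ker ∂_2 − rank ∂_3 = (6 − 6) − 0 = 0, and there is no ∂_3, so H_2 ≅ 0.

As a check, the Euler characteristic is 6 − 12 + 6 = 0, which agrees with 1 − 1 + 0 = 0.
(K is a triangulation of the cylinder S^1 x I.)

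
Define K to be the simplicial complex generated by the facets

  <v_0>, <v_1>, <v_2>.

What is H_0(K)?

K has 3 vertices.
rank ∂_0 = 0, rank ∂_1 = 0 ⇒ b_0 = 3 − 0 − 0 = 3. So H_0 ≅ Z^3.

H_0 ≅ Z^3.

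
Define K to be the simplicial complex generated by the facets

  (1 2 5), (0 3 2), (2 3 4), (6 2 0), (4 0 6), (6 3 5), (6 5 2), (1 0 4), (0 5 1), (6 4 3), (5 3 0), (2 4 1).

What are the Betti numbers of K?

b_0 = 1, b_1 = 0, b_2 = 0.

Take the total order 0 < 1 < 2 < 3 < 4 < 5 < 6 on the vertex set. Then K (dimension 2) consists of the simplices:

  0-simplices (7): [0], [1], [2], [3], [4], [5], [6]
  1-simplices (18): [0,1], [0,2], [0,3], [0,4], [0,5], [0,6], [1,2], [1,4], [1,5], [2,3], [2,4], [2,5], [2,6], [3,4], [3,5], [3,6], [4,6], [5,6]
  2-simplices (12): [0,1,4], [0,1,5], [0,2,3], [0,2,6], [0,3,5], [0,4,6], [1,2,4], [1,2,5], [2,3,4], [2,5,6], [3,4,6], [3,5,6]

giving chain groups C_0 ≅ Z^7, C_1 ≅ Z^18, C_2 ≅ Z^12.

Boundary ∂_1: C_1 → C_0 sends each edge [p,q] (with p < q) to q − p.
As a 7×18 matrix over Z this has rank 6, with invariant factors (1,1,1,1,1,1).

Boundary ∂_2: C_2 → C_1 maps a triangle to the signed sum of its edges. For instance
  ∂[1,2,4] = [2,4] − [1,4] + [1,2],
  ∂[0,4,6] = [4,6] − [0,6] + [0,4].
The 18×12 boundary matrix has rank 12 and Smith normal form diag(1,1,1,1,1,1,1,1,1,1,1,2).

From H_k ≅ ker(∂_k) / im(∂_{k+1}) we obtain:

  H_0: rank C_0 − rank ∂_1 = 7 − 6 = 1, and the invariant factors of ∂_1 are all 1, so H_0 = Z.
  H_1: rank ker ∂_1 − rank ∂_2 = (18 − 6) − 12 = 0, and ∂_2 has invariant factor 2 > 1, so H_1 = Z/2Z.
  H_2: rank ker ∂_2 − rank ∂_3 = (12 − 12) − 0 = 0, and there is no ∂_3, so H_2 = 0.

As a check, the Euler characteristic is 7 − 18 + 12 = 1, which agrees with 1 − 0 + 0 = 1.

Hence the Betti numbers are b_0 = 1, b_1 = 0, b_2 = 0.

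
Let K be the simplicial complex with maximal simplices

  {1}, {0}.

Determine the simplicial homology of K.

H_0 ≅ Z^2.

Fix the vertex order 0 < 1 and write every simplex with vertices in increasing order. Then dim K = 0 and the simplices of K are:

  0-simplices (2): [0], [1]

giving chain groups C_0 ≅ Z^2.

Now H_k = ker ∂_k / im ∂_{k+1}, so:

  H_0: rank C_0 − rank ∂_1 = 2 − 0 = 2, and there is no ∂_1, so H_0 = Z^2.

(K is a triangulation of a set of 2 points.)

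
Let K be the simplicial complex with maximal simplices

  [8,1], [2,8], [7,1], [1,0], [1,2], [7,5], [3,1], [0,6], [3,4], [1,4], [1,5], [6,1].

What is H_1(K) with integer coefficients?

Take the total order 0 < 1 < 2 < 3 < 4 < 5 < 6 < 7 < 8 on the vertex set. Then K (dimension 1) consists of the simplices:

  0-simplices (9): [0], [1], [2], [3], [4], [5], [6], [7], [8]
  1-simplices (12): [0,1], [0,6], [1,2], [1,3], [1,4], [1,5], [1,6], [1,7], [1,8], [2,8], [3,4], [5,7]

so the chain groups are C_0 ≅ Z^9, C_1 ≅ Z^12.

∂_1: C_1 → C_0 maps an edge to its endpoints' difference, ∂[p,q] = q − p.
The 9×12 boundary matrix has rank 8 and Smith normal form diag(1,1,1,1,1,1,1,1).

From H_k ≅ ker(∂_k) / im(∂_{k+1}) we obtain:

  H_1: rank ker ∂_1 − rank ∂_2 = (12 − 8) − 0 = 4, and there is no ∂_2, so H_1 = Z^4.

H_1 = Z^4.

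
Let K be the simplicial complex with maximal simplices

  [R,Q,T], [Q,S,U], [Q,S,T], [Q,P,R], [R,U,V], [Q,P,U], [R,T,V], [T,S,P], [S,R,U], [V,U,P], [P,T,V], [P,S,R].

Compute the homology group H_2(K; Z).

Fix the vertex order P < Q < R < S < T < U < V and write every simplex with vertices in increasing order. Then dim K = 2 and the simplices of K are:

  0-simplices (7): P, Q, R, S, T, U, V
  1-simplices (18): PQ, PR, PS, PT, PU, PV, QR, QS, QT, QU, RS, RT, RU, RV, ST, SU, TV, UV
  2-simplices (12): PQR, PQU, PRS, PST, PTV, PUV, QRT, QST, QSU, RSU, RTV, RUV

so the chain groups are C_0 ≅ Z^7, C_1 ≅ Z^18, C_2 ≅ Z^12.

The boundary map ∂_1: C_1 → C_0 maps an edge to its endpoints' difference, ∂[p,q] = q − p. For instance
  ∂PU = U − P.
The resulting 7×18 matrix has rank 6, and its Smith normal form has invariant factors (1,1,1,1,1,1).

The boundary map ∂_2: C_2 → C_1 maps a triangle to the signed sum of its edges. For instance
  ∂PQR = QR − PR + PQ,
  ∂PTV = TV − PV + PT.
The resulting 18×12 matrix has rank 12, and its Smith normal form has invariant factors (1,1,1,1,1,1,1,1,1,1,1,2).

Reading off H_k = ker ∂_k / im ∂_{k+1}:

  H_2: rank ker ∂_2 − rank ∂_3 = (12 − 12) − 0 = 0, and there is no ∂_3, so H_2 ≅ 0.

H_2 = 0.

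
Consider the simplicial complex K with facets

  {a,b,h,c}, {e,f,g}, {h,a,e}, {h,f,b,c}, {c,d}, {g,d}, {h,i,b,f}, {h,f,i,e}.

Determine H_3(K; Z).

Order the vertices as a < b < c < d < e < f < g < h < i. Listing each simplex with vertices in this order, K has dimension 3 with simplices:

  0-simplices (9): a, b, c, d, e, f, g, h, i
  1-simplices (20): ab, ac, ae, ah, bc, bf, bh, bi, cd, cf, ch, dg, ef, eg, eh, ei, fg, fh, fi, hi
  2-simplices (15): abc, abh, ach, aeh, bcf, bch, bfh, bfi, bhi, cfh, efg, efh, efi, ehi, fhi
  3-simplices (4): abch, bcfh, bfhi, efhi

Hence C_0 ≅ Z^9, C_1 ≅ Z^20, C_2 ≅ Z^15, C_3 ≅ Z^4.

The boundary map ∂_1: C_1 → C_0 maps an edge to its endpoints' difference, ∂[p,q] = q − p. For instance
  ∂ah = h − a.
The resulting 9×20 matrix has rank 8, and its Smith normal form has invariant factors (1,1,1,1,1,1,1,1).

The boundary map ∂_2: C_2 → C_1 sends each 2-simplex [p,q,r] to [q,r] − [p,r] + [p,q]. For instance
  ∂abc = bc − ac + ab,
  ∂bhi = hi − bi + bh.
As a 20×15 matrix over Z this has rank 11, with invariant factors (1,1,1,1,1,1,1,1,1,1,1).

Boundary ∂_3: C_3 → C_2 sends each 3-simplex σ to the alternating sum Σ_i (−1)^i (σ with its i-th vertex removed). For instance
  ∂bcfh = cfh − bfh + bch − bcf,
  ∂efhi = fhi − ehi + efi − efh.
The 15×4 boundary matrix has rank 4 and Smith normal form diag(1,1,1,1).

From H_k ≅ ker(∂_k) / im(∂_{k+1}) we obtain:

  H_3: rank ker ∂_3 − rank ∂_4 = (4 − 4) − 0 = 0, and there is no ∂_4, so H_3 = 0.

H_3 ≅ 0.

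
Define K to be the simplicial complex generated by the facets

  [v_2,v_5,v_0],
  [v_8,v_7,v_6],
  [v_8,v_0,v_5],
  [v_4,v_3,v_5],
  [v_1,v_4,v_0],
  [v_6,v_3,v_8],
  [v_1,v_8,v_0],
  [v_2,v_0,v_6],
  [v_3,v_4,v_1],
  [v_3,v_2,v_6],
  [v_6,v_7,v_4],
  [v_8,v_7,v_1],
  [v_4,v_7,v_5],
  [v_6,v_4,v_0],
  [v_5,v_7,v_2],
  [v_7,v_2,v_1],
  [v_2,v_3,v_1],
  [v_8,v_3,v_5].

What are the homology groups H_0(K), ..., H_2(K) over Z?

H_0 ≅ Z,  H_1 ≅ Z^2,  H_2 ≅ Z.

We work with the vertex ordering v_0 < v_1 < v_2 < v_3 < v_4 < v_5 < v_6 < v_7 < v_8. The simplices of K, each written with vertices in increasing order, are:

  0-simplices (9): [v_0], [v_1], [v_2], [v_3], [v_4], [v_5], [v_6], [v_7], [v_8]
  1-simplices (27): (27 of them)
  2-simplices (18): (18 of them)

Hence C_0 ≅ Z^9, C_1 ≅ Z^27, C_2 ≅ Z^18.

∂_1: C_1 → C_0 sends each edge [p,q] (with p < q) to q − p. For instance
  ∂[v_1,v_3] = [v_3] − [v_1].
The 9×27 boundary matrix has rank 8 and Smith normal form diag(1,1,1,1,1,1,1,1).

Boundary ∂_2: C_2 → C_1 sends each 2-simplex [p,q,r] to [q,r] − [p,r] + [p,q]. For instance
  ∂[v_0,v_5,v_8] = [v_5,v_8] − [v_0,v_8] + [v_0,v_5],
  ∂[v_0,v_1,v_4] = [v_1,v_4] − [v_0,v_4] + [v_0,v_1].
The resulting 27×18 matrix has rank 17, and its Smith normal form has invariant factors (1,1,1,1,1,1,1,1,1,1,1,1,1,1,1,1,1).

Now H_k = ker ∂_k / im ∂_{k+1}, so:

  H_0: rank C_0 − rank ∂_1 = 9 − 8 = 1, and the invariant factors of ∂_1 are all 1, so H_0 = Z.
  H_1: rank ker ∂_1 − rank ∂_2 = (27 − 8) − 17 = 2, and the invariant factors of ∂_2 are all 1, so H_1 = Z^2.
  H_2: rank ker ∂_2 − rank ∂_3 = (18 − 17) − 0 = 1, and there is no ∂_3, so H_2 = Z.

(K is a triangulation of the torus T^2.)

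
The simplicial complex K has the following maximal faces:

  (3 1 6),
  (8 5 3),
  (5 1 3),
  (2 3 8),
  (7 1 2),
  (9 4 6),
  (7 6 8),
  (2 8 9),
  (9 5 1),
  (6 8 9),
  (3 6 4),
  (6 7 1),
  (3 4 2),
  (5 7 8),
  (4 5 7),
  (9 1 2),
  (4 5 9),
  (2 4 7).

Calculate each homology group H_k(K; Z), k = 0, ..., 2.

H_0 = Z,  H_1 = Z^2,  H_2 = Z.

Order the vertices as 1 < 2 < 3 < 4 < 5 < 6 < 7 < 8 < 9. Listing each simplex with vertices in this order, K has dimension 2 with simplices:

  0-simplices (9): [1], [2], [3], [4], [5], [6], [7], [8], [9]
  1-simplices (27): (27 of them)
  2-simplices (18): [1,2,7], [1,2,9], [1,3,5], [1,3,6], [1,5,9], [1,6,7], [2,3,4], [2,3,8], [2,4,7], [2,8,9], [3,4,6], [3,5,8], [4,5,7], [4,5,9], [4,6,9], [5,7,8], [6,7,8], [6,8,9]

Hence C_0 ≅ Z^9, C_1 ≅ Z^27, C_2 ≅ Z^18.

The boundary map ∂_1: C_1 → C_0 sends each edge [p,q] (with p < q) to q − p. For instance
  ∂[4,6] = [6] − [4].
This gives a 9×27 integer matrix of rank 8; reducing to Smith normal form yields diagonal entries (1,1,1,1,1,1,1,1).

The boundary map ∂_2: C_2 → C_1 maps a triangle to the signed sum of its edges. For instance
  ∂[6,8,9] = [8,9] − [6,9] + [6,8],
  ∂[4,5,9] = [5,9] − [4,9] + [4,5].
This gives a 27×18 integer matrix of rank 17; reducing to Smith normal form yields diagonal entries (1,1,1,1,1,1,1,1,1,1,1,1,1,1,1,1,1).

Now H_k = ker ∂_k / im ∂_{k+1}, so:

  H_0: rank C_0 − rank ∂_1 = 9 − 8 = 1, and the invariant factors of ∂_1 are all 1, so H_0 ≅ Z.
  H_1: rank ker ∂_1 − rank ∂_2 = (27 − 8) − 17 = 2, and the invariant factors of ∂_2 are all 1, so H_1 ≅ Z^2.
  H_2: rank ker ∂_2 − rank ∂_3 = (18 − 17) − 0 = 1, and there is no ∂_3, so H_2 ≅ Z.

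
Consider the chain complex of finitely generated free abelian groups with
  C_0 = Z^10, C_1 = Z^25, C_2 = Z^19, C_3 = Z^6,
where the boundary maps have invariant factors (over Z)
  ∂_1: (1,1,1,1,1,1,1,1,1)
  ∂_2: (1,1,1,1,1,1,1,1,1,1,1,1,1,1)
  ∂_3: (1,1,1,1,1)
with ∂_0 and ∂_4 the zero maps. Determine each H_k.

H_0 ≅ Z,  H_1 ≅ Z^2,  H_2 = 0,  H_3 ≅ Z.

H_0: b_0 = 10 − 0 − 9 = 1; torsion from ∂_1 factors > 1: none. So H_0 ≅ Z.
H_1: b_1 = 25 − 9 − 14 = 2; torsion from ∂_2 factors > 1: none. So H_1 ≅ Z^2.
H_2: b_2 = 19 − 14 − 5 = 0; torsion from ∂_3 factors > 1: none. So H_2 ≅ 0.
H_3: b_3 = 6 − 5 − 0 = 1; torsion from ∂_4 factors > 1: none. So H_3 ≅ Z.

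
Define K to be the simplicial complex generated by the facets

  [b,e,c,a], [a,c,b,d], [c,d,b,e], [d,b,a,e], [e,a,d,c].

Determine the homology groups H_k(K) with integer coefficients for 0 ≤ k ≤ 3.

H_0 = Z,  H_1 = 0,  H_2 = 0,  H_3 = Z.

Take the total order a < b < c < d < e on the vertex set. Then K (dimension 3) consists of the simplices:

  0-simplices (5): a, b, c, d, e
  1-simplices (10): ab, ac, ad, ae, bc, bd, be, cd, ce, de
  2-simplices (10): abc, abd, abe, acd, ace, ade, bcd, bce, bde, cde
  3-simplices (5): abcd, abce, abde, acde, bcde

so the chain groups are C_0 ≅ Z^5, C_1 ≅ Z^10, C_2 ≅ Z^10, C_3 ≅ Z^5.

The boundary map ∂_1: C_1 → C_0 maps an edge to its endpoints' difference, ∂[p,q] = q − p.
This gives a 5×10 integer matrix of rank 4; reducing to Smith normal form yields diagonal entries (1,1,1,1).

Boundary ∂_2: C_2 → C_1 sends each 2-simplex [p,q,r] to [q,r] − [p,r] + [p,q]. For instance
  ∂cde = de − ce + cd,
  ∂ace = ce − ae + ac.
This gives a 10×10 integer matrix of rank 6; reducing to Smith normal form yields diagonal entries (1,1,1,1,1,1).

The boundary map ∂_3: C_3 → C_2 sends each 3-simplex σ to the alternating sum Σ_i (−1)^i (σ with its i-th vertex removed). For instance
  ∂bcde = cde − bde + bce − bcd,
  ∂abde = bde − ade + abe − abd.
This gives a 10×5 integer matrix of rank 4; reducing to Smith normal form yields diagonal entries (1,1,1,1).

From H_k ≅ ker(∂_k) / im(∂_{k+1}) we obtain:

  H_0: rank C_0 − rank ∂_1 = 5 − 4 = 1, and the invariant factors of ∂_1 are all 1, so H_0 = Z.
  H_1: rank ker ∂_1 − rank ∂_2 = (10 − 4) − 6 = 0, and the invariant factors of ∂_2 are all 1, so H_1 = 0.
  H_2: rank ker ∂_2 − rank ∂_3 = (10 − 6) − 4 = 0, and the invariant factors of ∂_3 are all 1, so H_2 = 0.
  H_3: rank ker ∂_3 − rank ∂_4 = (5 − 4) − 0 = 1, and there is no ∂_4, so H_3 = Z.

As a check, the Euler characteristic is 5 − 10 + 10 − 5 = 0, which agrees with 1 − 0 + 0 − 1 = 0.
(K is a triangulation of the 3-sphere S^3.)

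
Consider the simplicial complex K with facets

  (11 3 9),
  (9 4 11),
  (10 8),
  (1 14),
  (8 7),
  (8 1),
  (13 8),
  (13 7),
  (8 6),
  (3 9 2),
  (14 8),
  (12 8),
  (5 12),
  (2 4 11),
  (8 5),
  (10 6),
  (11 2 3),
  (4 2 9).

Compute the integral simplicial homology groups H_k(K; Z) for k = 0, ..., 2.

H_0 = Z^2,  H_1 = Z^4,  H_2 = Z.

Order the vertices as 1 < 2 < 3 < 4 < 5 < 6 < 7 < 8 < 9 < 10 < 11 < 12 < 13 < 14. Listing each simplex with vertices in this order, K has dimension 2 with simplices:

  0-simplices (14): [1], [2], [3], [4], [5], [6], [7], [8], [9], [10], [11], [12], [13], [14]
  1-simplices (21): [1,8], [1,14], [2,3], [2,4], [2,9], [2,11], [3,9], [3,11], [4,9], [4,11], [5,8], [5,12], [6,8], [6,10], [7,8], [7,13], [8,10], [8,12], [8,13], [8,14], [9,11]
  2-simplices (6): [2,3,9], [2,3,11], [2,4,9], [2,4,11], [3,9,11], [4,9,11]

giving chain groups C_0 ≅ Z^14, C_1 ≅ Z^21, C_2 ≅ Z^6.

The boundary map ∂_1: C_1 → C_0 is given by ∂[p,q] = [q] − [p].
This gives a 14×21 integer matrix of rank 12; reducing to Smith normal form yields diagonal entries (1,1,1,1,1,1,1,1,1,1,1,1).

∂_2: C_2 → C_1 acts by ∂[p,q,r] = [q,r] − [p,r] + [p,q]. For instance
  ∂[2,4,11] = [4,11] − [2,11] + [2,4],
  ∂[2,4,9] = [4,9] − [2,9] + [2,4].
The 21×6 boundary matrix has rank 5 and Smith normal form diag(1,1,1,1,1).

Computing H_k = (kernel of ∂_k) / (image of ∂_{k+1}):

  H_0: rank C_0 − rank ∂_1 = 14 − 12 = 2, and the invariant factors of ∂_1 are all 1, so H_0 = Z^2.
  H_1: rank ker ∂_1 − rank ∂_2 = (21 − 12) − 5 = 4, and the invariant factors of ∂_2 are all 1, so H_1 = Z^4.
  H_2: rank ker ∂_2 − rank ∂_3 = (6 − 5) − 0 = 1, and there is no ∂_3, so H_2 = Z.

(K is a triangulation of the disjoint union of a wedge of 4 circles and the 2-sphere S^2.)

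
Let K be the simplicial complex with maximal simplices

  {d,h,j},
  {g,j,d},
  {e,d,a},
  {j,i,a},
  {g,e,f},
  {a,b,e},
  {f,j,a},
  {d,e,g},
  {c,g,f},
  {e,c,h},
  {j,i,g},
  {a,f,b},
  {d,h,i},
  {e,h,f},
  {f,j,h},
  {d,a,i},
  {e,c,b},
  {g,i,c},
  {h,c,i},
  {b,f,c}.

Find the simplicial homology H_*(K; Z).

Fix the vertex order a < b < c < d < e < f < g < h < i < j and write every simplex with vertices in increasing order. Then dim K = 2 and the simplices of K are:

  0-simplices (10): a, b, c, d, e, f, g, h, i, j
  1-simplices (30): ab, ad, ae, af, ai, aj, bc, be, bf, ce, cf, cg, ch, ci, de, dg, dh, di, dj, ef, eg, eh, fg, fh, fj, gi, gj, hi, hj, ij
  2-simplices (20): abe, abf, ade, adi, afj, aij, bce, bcf, ceh, cfg, cgi, chi, deg, dgj, dhi, dhj, efg, efh, fhj, gij

giving chain groups C_0 ≅ Z^10, C_1 ≅ Z^30, C_2 ≅ Z^20.

The boundary map ∂_1: C_1 → C_0 sends each edge [p,q] (with p < q) to q − p. For instance
  ∂fh = h − f.
The 10×30 boundary matrix has rank 9 and Smith normal form diag(1,1,1,1,1,1,1,1,1).

∂_2: C_2 → C_1 sends each 2-simplex [p,q,r] to [q,r] − [p,r] + [p,q]. For instance
  ∂abe = be − ae + ab,
  ∂cgi = gi − ci + cg.
This gives a 30×20 integer matrix of rank 20; reducing to Smith normal form yields diagonal entries (1,1,1,1,1,1,1,1,1,1,1,1,1,1,1,1,1,1,1,2).

Computing H_k = (kernel of ∂_k) / (image of ∂_{k+1}):

  H_0: rank C_0 − rank ∂_1 = 10 − 9 = 1, and the invariant factors of ∂_1 are all 1, so H_0 = Z.
  H_1: rank ker ∂_1 − rank ∂_2 = (30 − 9) − 20 = 1, and ∂_2 has invariant factor 2 > 1, so H_1 = Z ⊕ Z/2.
  H_2: rank ker ∂_2 − rank ∂_3 = (20 − 20) − 0 = 0, and there is no ∂_3, so H_2 = 0.

H_0 ≅ Z,  H_1 ≅ Z ⊕ Z/2,  H_2 = 0.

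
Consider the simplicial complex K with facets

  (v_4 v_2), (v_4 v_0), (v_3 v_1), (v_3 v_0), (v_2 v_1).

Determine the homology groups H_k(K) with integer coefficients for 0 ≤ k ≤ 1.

Order the vertices as v_0 < v_1 < v_2 < v_3 < v_4. Listing each simplex with vertices in this order, K has dimension 1 with simplices:

  0-simplices (5): [v_0], [v_1], [v_2], [v_3], [v_4]
  1-simplices (5): [v_0,v_3], [v_0,v_4], [v_1,v_2], [v_1,v_3], [v_2,v_4]

Hence C_0 ≅ Z^5, C_1 ≅ Z^5.

The boundary map ∂_1: C_1 → C_0 is given by ∂[p,q] = [q] − [p]. For instance
  ∂[v_2,v_4] = [v_4] − [v_2].
As a 5×5 matrix over Z this has rank 4, with invariant factors (1,1,1,1).

Reading off H_k = ker ∂_k / im ∂_{k+1}:

  H_0: rank C_0 − rank ∂_1 = 5 − 4 = 1, and the invariant factors of ∂_1 are all 1, so H_0 ≅ Z.
  H_1: rank ker ∂_1 − rank ∂_2 = (5 − 4) − 0 = 1, and there is no ∂_2, so H_1 ≅ Z.

(K is a triangulation of the circle S^1.)

H_0 = Z,  H_1 = Z.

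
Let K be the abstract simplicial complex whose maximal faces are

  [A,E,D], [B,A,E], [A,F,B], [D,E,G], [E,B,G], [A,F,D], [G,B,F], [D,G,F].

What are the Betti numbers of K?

Fix the vertex order A < B < D < E < F < G and write every simplex with vertices in increasing order. Then dim K = 2 and the simplices of K are:

  0-simplices (6): A, B, D, E, F, G
  1-simplices (12): AB, AD, AE, AF, BE, BF, BG, DE, DF, DG, EG, FG
  2-simplices (8): ABE, ABF, ADE, ADF, BEG, BFG, DEG, DFG

so the chain groups are C_0 ≅ Z^6, C_1 ≅ Z^12, C_2 ≅ Z^8.

∂_1: C_1 → C_0 sends each edge [p,q] (with p < q) to q − p. For instance
  ∂BF = F − B.
The resulting 6×12 matrix has rank 5, and its Smith normal form has invariant factors (1,1,1,1,1).

Boundary ∂_2: C_2 → C_1 sends each 2-simplex [p,q,r] to [q,r] − [p,r] + [p,q]. For instance
  ∂DFG = FG − DG + DF,
  ∂ABF = BF − AF + AB.
As a 12×8 matrix over Z this has rank 7, with invariant factors (1,1,1,1,1,1,1).

Reading off H_k = ker ∂_k / im ∂_{k+1}:

  H_0: rank C_0 − rank ∂_1 = 6 − 5 = 1, and the invariant factors of ∂_1 are all 1, so H_0 = Z.
  H_1: rank ker ∂_1 − rank ∂_2 = (12 − 5) − 7 = 0, and the invariant factors of ∂_2 are all 1, so H_1 = 0.
  H_2: rank ker ∂_2 − rank ∂_3 = (8 − 7) − 0 = 1, and there is no ∂_3, so H_2 = Z.

As a check, the Euler characteristic is 6 − 12 + 8 = 2, which agrees with 1 − 0 + 1 = 2.

Hence the Betti numbers are b_0 = 1, b_1 = 0, b_2 = 1.

b_0 = 1, b_1 = 0, b_2 = 1.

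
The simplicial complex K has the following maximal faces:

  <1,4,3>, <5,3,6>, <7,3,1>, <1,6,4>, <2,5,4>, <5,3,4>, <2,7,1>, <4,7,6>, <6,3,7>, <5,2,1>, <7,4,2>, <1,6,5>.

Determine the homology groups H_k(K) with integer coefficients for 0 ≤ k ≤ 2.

H_0 ≅ Z,  H_1 ≅ Z/2Z,  H_2 = 0.

Take the total order 1 < 2 < 3 < 4 < 5 < 6 < 7 on the vertex set. Then K (dimension 2) consists of the simplices:

  0-simplices (7): [1], [2], [3], [4], [5], [6], [7]
  1-simplices (18): [1,2], [1,3], [1,4], [1,5], [1,6], [1,7], [2,4], [2,5], [2,7], [3,4], [3,5], [3,6], [3,7], [4,5], [4,6], [4,7], [5,6], [6,7]
  2-simplices (12): [1,2,5], [1,2,7], [1,3,4], [1,3,7], [1,4,6], [1,5,6], [2,4,5], [2,4,7], [3,4,5], [3,5,6], [3,6,7], [4,6,7]

giving chain groups C_0 ≅ Z^7, C_1 ≅ Z^18, C_2 ≅ Z^12.

Boundary ∂_1: C_1 → C_0 maps an edge to its endpoints' difference, ∂[p,q] = q − p. For instance
  ∂[3,5] = [5] − [3].
The resulting 7×18 matrix has rank 6, and its Smith normal form has invariant factors (1,1,1,1,1,1).

The boundary map ∂_2: C_2 → C_1 acts by ∂[p,q,r] = [q,r] − [p,r] + [p,q]. For instance
  ∂[1,2,5] = [2,5] − [1,5] + [1,2],
  ∂[3,4,5] = [4,5] − [3,5] + [3,4].
The 18×12 boundary matrix has rank 12 and Smith normal form diag(1,1,1,1,1,1,1,1,1,1,1,2).

Reading off H_k = ker ∂_k / im ∂_{k+1}:

  H_0: rank C_0 − rank ∂_1 = 7 − 6 = 1, and the invariant factors of ∂_1 are all 1, so H_0 = Z.
  H_1: rank ker ∂_1 − rank ∂_2 = (18 − 6) − 12 = 0, and ∂_2 has invariant factor 2 > 1, so H_1 = Z/2Z.
  H_2: rank ker ∂_2 − rank ∂_3 = (12 − 12) − 0 = 0, and there is no ∂_3, so H_2 = 0.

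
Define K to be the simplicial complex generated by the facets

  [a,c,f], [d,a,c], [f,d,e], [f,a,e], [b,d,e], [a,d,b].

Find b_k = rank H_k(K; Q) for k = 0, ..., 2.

Order the vertices as a < b < c < d < e < f. Listing each simplex with vertices in this order, K has dimension 2 with simplices:

  0-simplices (6): a, b, c, d, e, f
  1-simplices (12): ab, ac, ad, ae, af, bd, be, cd, cf, de, df, ef
  2-simplices (6): abd, acd, acf, aef, bde, def

Hence C_0 ≅ Z^6, C_1 ≅ Z^12, C_2 ≅ Z^6.

∂_1: C_1 → C_0 sends each edge [p,q] (with p < q) to q − p.
This gives a 6×12 integer matrix of rank 5; reducing to Smith normal form yields diagonal entries (1,1,1,1,1).

The boundary map ∂_2: C_2 → C_1 acts by ∂[p,q,r] = [q,r] − [p,r] + [p,q]. For instance
  ∂bde = de − be + bd,
  ∂abd = bd − ad + ab.
As a 12×6 matrix over Z this has rank 6, with invariant factors (1,1,1,1,1,1).

Reading off H_k = ker ∂_k / im ∂_{k+1}:

  H_0: rank C_0 − rank ∂_1 = 6 − 5 = 1, and the invariant factors of ∂_1 are all 1, so H_0 ≅ Z.
  H_1: rank ker ∂_1 − rank ∂_2 = (12 − 5) − 6 = 1, and the invariant factors of ∂_2 are all 1, so H_1 ≅ Z.
  H_2: rank ker ∂_2 − rank ∂_3 = (6 − 6) − 0 = 0, and there is no ∂_3, so H_2 ≅ 0.

(K is a triangulation of the cylinder S^1 x I.)

Hence the Betti numbers are b_0 = 1, b_1 = 1, b_2 = 0.

b_0 = 1, b_1 = 1, b_2 = 0.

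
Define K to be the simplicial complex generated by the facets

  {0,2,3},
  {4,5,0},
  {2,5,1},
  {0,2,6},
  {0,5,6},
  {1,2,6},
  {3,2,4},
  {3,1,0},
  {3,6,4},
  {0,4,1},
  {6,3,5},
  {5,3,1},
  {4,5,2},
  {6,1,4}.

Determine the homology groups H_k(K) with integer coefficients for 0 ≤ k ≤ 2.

H_0 = Z,  H_1 = Z^2,  H_2 = Z.

K has 7 vertices, 21 edges, 14 triangles.
rank ∂_0 = 0, rank ∂_1 = 6 ⇒ b_0 = 7 − 0 − 6 = 1; all invariant factors of ∂_1 are 1 so no torsion. So H_0 ≅ Z.
rank ∂_1 = 6, rank ∂_2 = 13 ⇒ b_1 = 21 − 6 − 13 = 2; all invariant factors of ∂_2 are 1 so no torsion. So H_1 ≅ Z^2.
rank ∂_2 = 13, rank ∂_3 = 0 ⇒ b_2 = 14 − 13 − 0 = 1. So H_2 ≅ Z.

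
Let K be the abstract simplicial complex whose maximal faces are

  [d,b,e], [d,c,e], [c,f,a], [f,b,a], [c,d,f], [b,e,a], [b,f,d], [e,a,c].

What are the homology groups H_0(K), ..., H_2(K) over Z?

We work with the vertex ordering a < b < c < d < e < f. The simplices of K, each written with vertices in increasing order, are:

  0-simplices (6): a, b, c, d, e, f
  1-simplices (12): ab, ac, ae, af, bd, be, bf, cd, ce, cf, de, df
  2-simplices (8): abe, abf, ace, acf, bde, bdf, cde, cdf

Hence C_0 ≅ Z^6, C_1 ≅ Z^12, C_2 ≅ Z^8.

The boundary map ∂_1: C_1 → C_0 maps an edge to its endpoints' difference, ∂[p,q] = q − p. For instance
  ∂bf = f − b.
The resulting 6×12 matrix has rank 5, and its Smith normal form has invariant factors (1,1,1,1,1).

∂_2: C_2 → C_1 acts by ∂[p,q,r] = [q,r] − [p,r] + [p,q]. For instance
  ∂cdf = df − cf + cd,
  ∂acf = cf − af + ac.
The resulting 12×8 matrix has rank 7, and its Smith normal form has invariant factors (1,1,1,1,1,1,1).

From H_k ≅ ker(∂_k) / im(∂_{k+1}) we obtain:

  H_0: rank C_0 − rank ∂_1 = 6 − 5 = 1, and the invariant factors of ∂_1 are all 1, so H_0 = Z.
  H_1: rank ker ∂_1 − rank ∂_2 = (12 − 5) − 7 = 0, and the invariant factors of ∂_2 are all 1, so H_1 = 0.
  H_2: rank ker ∂_2 − rank ∂_3 = (8 − 7) − 0 = 1, and there is no ∂_3, so H_2 = Z.

As a check, the Euler characteristic is 6 − 12 + 8 = 2, which agrees with 1 − 0 + 1 = 2.
(K is a triangulation of the 2-sphere S^2.)

H_0 = Z,  H_1 = 0,  H_2 = Z.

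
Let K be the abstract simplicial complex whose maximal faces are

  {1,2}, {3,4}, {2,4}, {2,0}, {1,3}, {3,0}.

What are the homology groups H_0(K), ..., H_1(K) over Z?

We work with the vertex ordering 0 < 1 < 2 < 3 < 4. The simplices of K, each written with vertices in increasing order, are:

  0-simplices (5): [0], [1], [2], [3], [4]
  1-simplices (6): [0,2], [0,3], [1,2], [1,3], [2,4], [3,4]

so the chain groups are C_0 ≅ Z^5, C_1 ≅ Z^6.

∂_1: C_1 → C_0 sends each edge [p,q] (with p < q) to q − p. For instance
  ∂[0,2] = [2] − [0].
The 5×6 boundary matrix has rank 4 and Smith normal form diag(1,1,1,1).

Computing H_k = (kernel of ∂_k) / (image of ∂_{k+1}):

  H_0: rank C_0 − rank ∂_1 = 5 − 4 = 1, and the invariant factors of ∂_1 are all 1, so H_0 ≅ Z.
  H_1: rank ker ∂_1 − rank ∂_2 = (6 − 4) − 0 = 2, and there is no ∂_2, so H_1 ≅ Z^2.

H_0 ≅ Z,  H_1 ≅ Z^2.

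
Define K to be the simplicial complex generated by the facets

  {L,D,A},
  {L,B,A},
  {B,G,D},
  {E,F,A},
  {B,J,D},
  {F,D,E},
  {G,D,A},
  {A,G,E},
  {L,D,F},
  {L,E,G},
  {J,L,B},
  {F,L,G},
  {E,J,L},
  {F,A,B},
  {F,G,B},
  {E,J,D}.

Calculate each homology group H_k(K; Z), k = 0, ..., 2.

H_0 ≅ Z,  H_1 ≅ Z^2,  H_2 ≅ Z.

Take the total order A < B < D < E < F < G < J < L on the vertex set. Then K (dimension 2) consists of the simplices:

  0-simplices (8): A, B, D, E, F, G, J, L
  1-simplices (24): AB, AD, AE, AF, AG, AL, BD, BF, BG, BJ, BL, DE, DF, DG, DJ, DL, EF, EG, EJ, EL, FG, FL, GL, JL
  2-simplices (16): ABF, ABL, ADG, ADL, AEF, AEG, BDG, BDJ, BFG, BJL, DEF, DEJ, DFL, EGL, EJL, FGL

giving chain groups C_0 ≅ Z^8, C_1 ≅ Z^24, C_2 ≅ Z^16.

The boundary map ∂_1: C_1 → C_0 maps an edge to its endpoints' difference, ∂[p,q] = q − p. For instance
  ∂AD = D − A.
As a 8×24 matrix over Z this has rank 7, with invariant factors (1,1,1,1,1,1,1).

∂_2: C_2 → C_1 maps a triangle to the signed sum of its edges. For instance
  ∂DEJ = EJ − DJ + DE,
  ∂AEF = EF − AF + AE.
The 24×16 boundary matrix has rank 15 and Smith normal form diag(1,1,1,1,1,1,1,1,1,1,1,1,1,1,1).

Now H_k = ker ∂_k / im ∂_{k+1}, so:

  H_0: rank C_0 − rank ∂_1 = 8 − 7 = 1, and the invariant factors of ∂_1 are all 1, so H_0 = Z.
  H_1: rank ker ∂_1 − rank ∂_2 = (24 − 7) − 15 = 2, and the invariant factors of ∂_2 are all 1, so H_1 = Z^2.
  H_2: rank ker ∂_2 − rank ∂_3 = (16 − 15) − 0 = 1, and there is no ∂_3, so H_2 = Z.

(K is a triangulation of the torus T^2.)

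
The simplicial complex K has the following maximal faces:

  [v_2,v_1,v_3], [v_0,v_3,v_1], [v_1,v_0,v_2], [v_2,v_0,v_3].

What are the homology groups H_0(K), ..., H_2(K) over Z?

Take the total order v_0 < v_1 < v_2 < v_3 on the vertex set. Then K (dimension 2) consists of the simplices:

  0-simplices (4): [v_0], [v_1], [v_2], [v_3]
  1-simplices (6): [v_0,v_1], [v_0,v_2], [v_0,v_3], [v_1,v_2], [v_1,v_3], [v_2,v_3]
  2-simplices (4): [v_0,v_1,v_2], [v_0,v_1,v_3], [v_0,v_2,v_3], [v_1,v_2,v_3]

Hence C_0 ≅ Z^4, C_1 ≅ Z^6, C_2 ≅ Z^4.

∂_1: C_1 → C_0 maps an edge to its endpoints' difference, ∂[p,q] = q − p. For instance
  ∂[v_0,v_3] = [v_3] − [v_0].
As a 4×6 matrix over Z this has rank 3, with invariant factors (1,1,1).

Boundary ∂_2: C_2 → C_1 sends each 2-simplex [p,q,r] to [q,r] − [p,r] + [p,q]. For instance
  ∂[v_0,v_1,v_3] = [v_1,v_3] − [v_0,v_3] + [v_0,v_1],
  ∂[v_0,v_1,v_2] = [v_1,v_2] − [v_0,v_2] + [v_0,v_1].
The 6×4 boundary matrix has rank 3 and Smith normal form diag(1,1,1).

Reading off H_k = ker ∂_k / im ∂_{k+1}:

  H_0: rank C_0 − rank ∂_1 = 4 − 3 = 1, and the invariant factors of ∂_1 are all 1, so H_0 ≅ Z.
  H_1: rank ker ∂_1 − rank ∂_2 = (6 − 3) − 3 = 0, and the invariant factors of ∂_2 are all 1, so H_1 ≅ 0.
  H_2: rank ker ∂_2 − rank ∂_3 = (4 − 3) − 0 = 1, and there is no ∂_3, so H_2 ≅ Z.

(K is a triangulation of the 2-sphere S^2.)

H_0 = Z,  H_1 = 0,  H_2 = Z.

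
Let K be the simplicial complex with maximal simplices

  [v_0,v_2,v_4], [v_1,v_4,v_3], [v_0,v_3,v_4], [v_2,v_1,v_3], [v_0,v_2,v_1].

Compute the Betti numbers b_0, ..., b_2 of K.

Take the total order v_0 < v_1 < v_2 < v_3 < v_4 on the vertex set. Then K (dimension 2) consists of the simplices:

  0-simplices (5): [v_0], [v_1], [v_2], [v_3], [v_4]
  1-simplices (10): [v_0,v_1], [v_0,v_2], [v_0,v_3], [v_0,v_4], [v_1,v_2], [v_1,v_3], [v_1,v_4], [v_2,v_3], [v_2,v_4], [v_3,v_4]
  2-simplices (5): [v_0,v_1,v_2], [v_0,v_2,v_4], [v_0,v_3,v_4], [v_1,v_2,v_3], [v_1,v_3,v_4]

Hence C_0 ≅ Z^5, C_1 ≅ Z^10, C_2 ≅ Z^5.

The boundary map ∂_1: C_1 → C_0 sends each edge [p,q] (with p < q) to q − p. For instance
  ∂[v_1,v_4] = [v_4] − [v_1].
The 5×10 boundary matrix has rank 4 and Smith normal form diag(1,1,1,1).

Boundary ∂_2: C_2 → C_1 acts by ∂[p,q,r] = [q,r] − [p,r] + [p,q]. For instance
  ∂[v_1,v_3,v_4] = [v_3,v_4] − [v_1,v_4] + [v_1,v_3],
  ∂[v_0,v_3,v_4] = [v_3,v_4] − [v_0,v_4] + [v_0,v_3].
The 10×5 boundary matrix has rank 5 and Smith normal form diag(1,1,1,1,1).

Computing H_k = (kernel of ∂_k) / (image of ∂_{k+1}):

  H_0: rank C_0 − rank ∂_1 = 5 − 4 = 1, and the invariant factors of ∂_1 are all 1, so H_0 = Z.
  H_1: rank ker ∂_1 − rank ∂_2 = (10 − 4) − 5 = 1, and the invariant factors of ∂_2 are all 1, so H_1 = Z.
  H_2: rank ker ∂_2 − rank ∂_3 = (5 − 5) − 0 = 0, and there is no ∂_3, so H_2 = 0.

Hence the Betti numbers are b_0 = 1, b_1 = 1, b_2 = 0.

b_0 = 1, b_1 = 1, b_2 = 0.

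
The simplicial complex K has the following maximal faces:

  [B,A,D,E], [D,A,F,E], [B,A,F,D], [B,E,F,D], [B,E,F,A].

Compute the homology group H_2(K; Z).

Take the total order A < B < D < E < F on the vertex set. Then K (dimension 3) consists of the simplices:

  0-simplices (5): A, B, D, E, F
  1-simplices (10): AB, AD, AE, AF, BD, BE, BF, DE, DF, EF
  2-simplices (10): ABD, ABE, ABF, ADE, ADF, AEF, BDE, BDF, BEF, DEF
  3-simplices (5): ABDE, ABDF, ABEF, ADEF, BDEF

so the chain groups are C_0 ≅ Z^5, C_1 ≅ Z^10, C_2 ≅ Z^10, C_3 ≅ Z^5.

∂_1: C_1 → C_0 maps an edge to its endpoints' difference, ∂[p,q] = q − p. For instance
  ∂DE = E − D.
This gives a 5×10 integer matrix of rank 4; reducing to Smith normal form yields diagonal entries (1,1,1,1).

∂_2: C_2 → C_1 sends each 2-simplex [p,q,r] to [q,r] − [p,r] + [p,q]. For instance
  ∂AEF = EF − AF + AE,
  ∂ADF = DF − AF + AD.
The 10×10 boundary matrix has rank 6 and Smith normal form diag(1,1,1,1,1,1).

The boundary map ∂_3: C_3 → C_2 sends each 3-simplex σ to the alternating sum Σ_i (−1)^i (σ with its i-th vertex removed). For instance
  ∂ABDE = BDE − ADE + ABE − ABD,
  ∂ABDF = BDF − ADF + ABF − ABD.
The resulting 10×5 matrix has rank 4, and its Smith normal form has invariant factors (1,1,1,1).

Now H_k = ker ∂_k / im ∂_{k+1}, so:

  H_2: rank ker ∂_2 − rank ∂_3 = (10 − 6) − 4 = 0, and the invariant factors of ∂_3 are all 1, so H_2 ≅ 0.

(K is a triangulation of the 3-sphere S^3.)

H_2 ≅ 0.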